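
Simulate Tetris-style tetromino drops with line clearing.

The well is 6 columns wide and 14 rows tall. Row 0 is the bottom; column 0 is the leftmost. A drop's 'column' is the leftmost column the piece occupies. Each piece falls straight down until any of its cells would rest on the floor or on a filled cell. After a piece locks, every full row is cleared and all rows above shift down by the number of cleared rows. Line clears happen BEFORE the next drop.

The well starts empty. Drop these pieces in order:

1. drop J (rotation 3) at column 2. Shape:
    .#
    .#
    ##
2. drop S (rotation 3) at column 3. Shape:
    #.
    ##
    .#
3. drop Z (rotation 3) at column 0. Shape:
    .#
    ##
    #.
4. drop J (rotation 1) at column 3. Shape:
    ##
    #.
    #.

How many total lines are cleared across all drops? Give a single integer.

Answer: 0

Derivation:
Drop 1: J rot3 at col 2 lands with bottom-row=0; cleared 0 line(s) (total 0); column heights now [0 0 1 3 0 0], max=3
Drop 2: S rot3 at col 3 lands with bottom-row=2; cleared 0 line(s) (total 0); column heights now [0 0 1 5 4 0], max=5
Drop 3: Z rot3 at col 0 lands with bottom-row=0; cleared 0 line(s) (total 0); column heights now [2 3 1 5 4 0], max=5
Drop 4: J rot1 at col 3 lands with bottom-row=5; cleared 0 line(s) (total 0); column heights now [2 3 1 8 8 0], max=8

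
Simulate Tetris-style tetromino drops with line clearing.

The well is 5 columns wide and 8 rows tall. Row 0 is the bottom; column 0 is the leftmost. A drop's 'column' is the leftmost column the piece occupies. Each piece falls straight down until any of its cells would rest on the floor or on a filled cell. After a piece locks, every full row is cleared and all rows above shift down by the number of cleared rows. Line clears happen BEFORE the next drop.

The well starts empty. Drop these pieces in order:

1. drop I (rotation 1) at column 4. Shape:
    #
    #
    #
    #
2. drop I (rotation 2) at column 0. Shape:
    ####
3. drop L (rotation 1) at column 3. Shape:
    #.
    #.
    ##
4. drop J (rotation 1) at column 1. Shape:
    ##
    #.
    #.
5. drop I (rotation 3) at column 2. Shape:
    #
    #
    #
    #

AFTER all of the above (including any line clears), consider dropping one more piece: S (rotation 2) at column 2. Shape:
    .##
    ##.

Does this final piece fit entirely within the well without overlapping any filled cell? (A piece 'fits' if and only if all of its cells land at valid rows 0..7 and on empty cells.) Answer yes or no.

Answer: no

Derivation:
Drop 1: I rot1 at col 4 lands with bottom-row=0; cleared 0 line(s) (total 0); column heights now [0 0 0 0 4], max=4
Drop 2: I rot2 at col 0 lands with bottom-row=0; cleared 1 line(s) (total 1); column heights now [0 0 0 0 3], max=3
Drop 3: L rot1 at col 3 lands with bottom-row=3; cleared 0 line(s) (total 1); column heights now [0 0 0 6 4], max=6
Drop 4: J rot1 at col 1 lands with bottom-row=0; cleared 0 line(s) (total 1); column heights now [0 3 3 6 4], max=6
Drop 5: I rot3 at col 2 lands with bottom-row=3; cleared 0 line(s) (total 1); column heights now [0 3 7 6 4], max=7
Test piece S rot2 at col 2 (width 3): heights before test = [0 3 7 6 4]; fits = False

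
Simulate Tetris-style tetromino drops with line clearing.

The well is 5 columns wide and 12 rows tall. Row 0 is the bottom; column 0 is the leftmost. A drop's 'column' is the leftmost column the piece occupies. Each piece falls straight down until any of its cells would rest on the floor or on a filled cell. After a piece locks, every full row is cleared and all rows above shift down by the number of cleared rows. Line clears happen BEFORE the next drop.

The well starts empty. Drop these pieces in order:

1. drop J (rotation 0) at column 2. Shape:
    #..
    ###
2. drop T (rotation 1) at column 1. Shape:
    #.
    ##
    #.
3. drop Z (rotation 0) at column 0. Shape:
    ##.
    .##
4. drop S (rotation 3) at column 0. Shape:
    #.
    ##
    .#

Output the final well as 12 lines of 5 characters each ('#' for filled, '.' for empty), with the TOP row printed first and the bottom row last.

Drop 1: J rot0 at col 2 lands with bottom-row=0; cleared 0 line(s) (total 0); column heights now [0 0 2 1 1], max=2
Drop 2: T rot1 at col 1 lands with bottom-row=1; cleared 0 line(s) (total 0); column heights now [0 4 3 1 1], max=4
Drop 3: Z rot0 at col 0 lands with bottom-row=4; cleared 0 line(s) (total 0); column heights now [6 6 5 1 1], max=6
Drop 4: S rot3 at col 0 lands with bottom-row=6; cleared 0 line(s) (total 0); column heights now [9 8 5 1 1], max=9

Answer: .....
.....
.....
#....
##...
.#...
##...
.##..
.#...
.##..
.##..
..###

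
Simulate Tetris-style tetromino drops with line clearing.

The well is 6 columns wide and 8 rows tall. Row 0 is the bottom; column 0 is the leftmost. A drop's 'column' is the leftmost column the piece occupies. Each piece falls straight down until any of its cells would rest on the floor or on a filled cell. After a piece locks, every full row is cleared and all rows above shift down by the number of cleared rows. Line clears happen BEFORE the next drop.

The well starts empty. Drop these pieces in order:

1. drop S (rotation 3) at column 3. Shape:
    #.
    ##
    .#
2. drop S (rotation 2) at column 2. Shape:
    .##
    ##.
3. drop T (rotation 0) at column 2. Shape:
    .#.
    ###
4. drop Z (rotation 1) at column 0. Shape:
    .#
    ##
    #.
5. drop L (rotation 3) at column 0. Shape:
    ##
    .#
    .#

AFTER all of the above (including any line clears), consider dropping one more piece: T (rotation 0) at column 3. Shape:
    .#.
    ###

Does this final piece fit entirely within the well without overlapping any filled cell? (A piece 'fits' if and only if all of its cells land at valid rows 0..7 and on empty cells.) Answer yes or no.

Answer: no

Derivation:
Drop 1: S rot3 at col 3 lands with bottom-row=0; cleared 0 line(s) (total 0); column heights now [0 0 0 3 2 0], max=3
Drop 2: S rot2 at col 2 lands with bottom-row=3; cleared 0 line(s) (total 0); column heights now [0 0 4 5 5 0], max=5
Drop 3: T rot0 at col 2 lands with bottom-row=5; cleared 0 line(s) (total 0); column heights now [0 0 6 7 6 0], max=7
Drop 4: Z rot1 at col 0 lands with bottom-row=0; cleared 0 line(s) (total 0); column heights now [2 3 6 7 6 0], max=7
Drop 5: L rot3 at col 0 lands with bottom-row=3; cleared 0 line(s) (total 0); column heights now [6 6 6 7 6 0], max=7
Test piece T rot0 at col 3 (width 3): heights before test = [6 6 6 7 6 0]; fits = False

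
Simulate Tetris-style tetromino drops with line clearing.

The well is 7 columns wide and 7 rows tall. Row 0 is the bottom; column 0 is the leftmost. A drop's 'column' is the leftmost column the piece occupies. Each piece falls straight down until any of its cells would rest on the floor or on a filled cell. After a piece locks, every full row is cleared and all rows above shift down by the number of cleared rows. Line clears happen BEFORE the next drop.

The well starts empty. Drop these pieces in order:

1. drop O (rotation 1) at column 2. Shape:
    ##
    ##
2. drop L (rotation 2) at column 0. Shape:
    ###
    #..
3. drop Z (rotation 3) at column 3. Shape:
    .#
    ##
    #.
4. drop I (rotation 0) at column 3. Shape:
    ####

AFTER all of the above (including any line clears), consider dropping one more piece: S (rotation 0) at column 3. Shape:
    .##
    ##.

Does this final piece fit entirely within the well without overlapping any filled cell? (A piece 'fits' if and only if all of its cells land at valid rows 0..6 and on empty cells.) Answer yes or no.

Answer: no

Derivation:
Drop 1: O rot1 at col 2 lands with bottom-row=0; cleared 0 line(s) (total 0); column heights now [0 0 2 2 0 0 0], max=2
Drop 2: L rot2 at col 0 lands with bottom-row=1; cleared 0 line(s) (total 0); column heights now [3 3 3 2 0 0 0], max=3
Drop 3: Z rot3 at col 3 lands with bottom-row=2; cleared 0 line(s) (total 0); column heights now [3 3 3 4 5 0 0], max=5
Drop 4: I rot0 at col 3 lands with bottom-row=5; cleared 0 line(s) (total 0); column heights now [3 3 3 6 6 6 6], max=6
Test piece S rot0 at col 3 (width 3): heights before test = [3 3 3 6 6 6 6]; fits = False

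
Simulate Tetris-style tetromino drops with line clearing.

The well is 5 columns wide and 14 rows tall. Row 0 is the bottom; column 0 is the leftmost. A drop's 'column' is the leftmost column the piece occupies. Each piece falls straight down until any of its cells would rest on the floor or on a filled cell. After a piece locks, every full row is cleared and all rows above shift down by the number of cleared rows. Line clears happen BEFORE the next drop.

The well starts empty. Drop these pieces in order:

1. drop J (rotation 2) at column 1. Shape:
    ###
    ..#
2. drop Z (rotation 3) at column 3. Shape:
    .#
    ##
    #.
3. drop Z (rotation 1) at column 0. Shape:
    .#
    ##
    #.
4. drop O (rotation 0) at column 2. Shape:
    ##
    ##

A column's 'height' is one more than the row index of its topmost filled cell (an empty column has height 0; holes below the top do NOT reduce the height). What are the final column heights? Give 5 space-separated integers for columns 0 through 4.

Answer: 3 4 6 6 5

Derivation:
Drop 1: J rot2 at col 1 lands with bottom-row=0; cleared 0 line(s) (total 0); column heights now [0 2 2 2 0], max=2
Drop 2: Z rot3 at col 3 lands with bottom-row=2; cleared 0 line(s) (total 0); column heights now [0 2 2 4 5], max=5
Drop 3: Z rot1 at col 0 lands with bottom-row=1; cleared 0 line(s) (total 0); column heights now [3 4 2 4 5], max=5
Drop 4: O rot0 at col 2 lands with bottom-row=4; cleared 0 line(s) (total 0); column heights now [3 4 6 6 5], max=6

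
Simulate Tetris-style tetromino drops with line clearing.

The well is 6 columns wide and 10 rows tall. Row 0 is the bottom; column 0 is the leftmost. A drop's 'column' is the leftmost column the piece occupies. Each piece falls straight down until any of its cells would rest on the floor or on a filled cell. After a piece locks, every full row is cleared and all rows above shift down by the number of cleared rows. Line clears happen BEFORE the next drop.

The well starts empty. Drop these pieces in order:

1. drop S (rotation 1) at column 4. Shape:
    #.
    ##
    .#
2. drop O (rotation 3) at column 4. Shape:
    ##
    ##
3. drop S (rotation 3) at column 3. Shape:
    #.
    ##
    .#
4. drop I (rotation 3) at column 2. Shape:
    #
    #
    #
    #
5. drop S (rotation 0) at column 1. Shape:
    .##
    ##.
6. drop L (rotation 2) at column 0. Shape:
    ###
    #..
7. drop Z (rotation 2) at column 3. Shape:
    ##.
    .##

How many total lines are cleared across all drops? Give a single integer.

Answer: 0

Derivation:
Drop 1: S rot1 at col 4 lands with bottom-row=0; cleared 0 line(s) (total 0); column heights now [0 0 0 0 3 2], max=3
Drop 2: O rot3 at col 4 lands with bottom-row=3; cleared 0 line(s) (total 0); column heights now [0 0 0 0 5 5], max=5
Drop 3: S rot3 at col 3 lands with bottom-row=5; cleared 0 line(s) (total 0); column heights now [0 0 0 8 7 5], max=8
Drop 4: I rot3 at col 2 lands with bottom-row=0; cleared 0 line(s) (total 0); column heights now [0 0 4 8 7 5], max=8
Drop 5: S rot0 at col 1 lands with bottom-row=7; cleared 0 line(s) (total 0); column heights now [0 8 9 9 7 5], max=9
Drop 6: L rot2 at col 0 lands with bottom-row=8; cleared 0 line(s) (total 0); column heights now [10 10 10 9 7 5], max=10
Drop 7: Z rot2 at col 3 lands with bottom-row=8; cleared 0 line(s) (total 0); column heights now [10 10 10 10 10 9], max=10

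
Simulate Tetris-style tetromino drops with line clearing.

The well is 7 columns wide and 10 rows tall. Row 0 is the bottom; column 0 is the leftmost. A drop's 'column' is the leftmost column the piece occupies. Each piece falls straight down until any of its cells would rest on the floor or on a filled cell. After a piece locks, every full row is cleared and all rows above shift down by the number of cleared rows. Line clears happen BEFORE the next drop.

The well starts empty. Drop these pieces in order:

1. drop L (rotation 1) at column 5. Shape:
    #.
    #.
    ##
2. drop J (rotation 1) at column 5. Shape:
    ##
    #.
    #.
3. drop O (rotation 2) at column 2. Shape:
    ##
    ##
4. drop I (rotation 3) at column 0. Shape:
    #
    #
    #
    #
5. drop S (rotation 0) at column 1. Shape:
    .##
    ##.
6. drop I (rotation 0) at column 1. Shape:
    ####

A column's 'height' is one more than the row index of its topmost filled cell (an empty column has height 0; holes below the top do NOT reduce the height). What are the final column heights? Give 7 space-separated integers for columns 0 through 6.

Drop 1: L rot1 at col 5 lands with bottom-row=0; cleared 0 line(s) (total 0); column heights now [0 0 0 0 0 3 1], max=3
Drop 2: J rot1 at col 5 lands with bottom-row=3; cleared 0 line(s) (total 0); column heights now [0 0 0 0 0 6 6], max=6
Drop 3: O rot2 at col 2 lands with bottom-row=0; cleared 0 line(s) (total 0); column heights now [0 0 2 2 0 6 6], max=6
Drop 4: I rot3 at col 0 lands with bottom-row=0; cleared 0 line(s) (total 0); column heights now [4 0 2 2 0 6 6], max=6
Drop 5: S rot0 at col 1 lands with bottom-row=2; cleared 0 line(s) (total 0); column heights now [4 3 4 4 0 6 6], max=6
Drop 6: I rot0 at col 1 lands with bottom-row=4; cleared 0 line(s) (total 0); column heights now [4 5 5 5 5 6 6], max=6

Answer: 4 5 5 5 5 6 6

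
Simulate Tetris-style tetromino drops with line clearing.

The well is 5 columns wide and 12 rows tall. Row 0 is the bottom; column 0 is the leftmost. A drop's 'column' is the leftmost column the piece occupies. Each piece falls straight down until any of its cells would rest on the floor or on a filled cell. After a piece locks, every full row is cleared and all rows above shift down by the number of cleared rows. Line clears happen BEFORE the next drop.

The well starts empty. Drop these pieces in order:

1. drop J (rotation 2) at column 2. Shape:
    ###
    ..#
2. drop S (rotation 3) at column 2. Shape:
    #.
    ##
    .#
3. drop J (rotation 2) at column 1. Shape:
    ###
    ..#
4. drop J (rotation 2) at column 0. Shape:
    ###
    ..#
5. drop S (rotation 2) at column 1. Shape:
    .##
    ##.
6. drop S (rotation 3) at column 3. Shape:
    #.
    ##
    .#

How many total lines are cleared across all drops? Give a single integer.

Answer: 0

Derivation:
Drop 1: J rot2 at col 2 lands with bottom-row=0; cleared 0 line(s) (total 0); column heights now [0 0 2 2 2], max=2
Drop 2: S rot3 at col 2 lands with bottom-row=2; cleared 0 line(s) (total 0); column heights now [0 0 5 4 2], max=5
Drop 3: J rot2 at col 1 lands with bottom-row=4; cleared 0 line(s) (total 0); column heights now [0 6 6 6 2], max=6
Drop 4: J rot2 at col 0 lands with bottom-row=6; cleared 0 line(s) (total 0); column heights now [8 8 8 6 2], max=8
Drop 5: S rot2 at col 1 lands with bottom-row=8; cleared 0 line(s) (total 0); column heights now [8 9 10 10 2], max=10
Drop 6: S rot3 at col 3 lands with bottom-row=9; cleared 0 line(s) (total 0); column heights now [8 9 10 12 11], max=12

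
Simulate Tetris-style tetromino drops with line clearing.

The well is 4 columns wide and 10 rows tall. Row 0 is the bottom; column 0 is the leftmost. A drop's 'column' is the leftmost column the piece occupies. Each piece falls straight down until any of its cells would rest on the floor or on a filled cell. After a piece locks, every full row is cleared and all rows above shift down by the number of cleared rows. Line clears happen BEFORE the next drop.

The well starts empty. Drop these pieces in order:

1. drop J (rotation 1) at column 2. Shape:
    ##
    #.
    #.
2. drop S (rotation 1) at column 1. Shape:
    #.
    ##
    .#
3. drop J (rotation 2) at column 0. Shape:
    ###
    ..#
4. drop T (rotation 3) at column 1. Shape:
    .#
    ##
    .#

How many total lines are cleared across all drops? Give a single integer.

Drop 1: J rot1 at col 2 lands with bottom-row=0; cleared 0 line(s) (total 0); column heights now [0 0 3 3], max=3
Drop 2: S rot1 at col 1 lands with bottom-row=3; cleared 0 line(s) (total 0); column heights now [0 6 5 3], max=6
Drop 3: J rot2 at col 0 lands with bottom-row=5; cleared 0 line(s) (total 0); column heights now [7 7 7 3], max=7
Drop 4: T rot3 at col 1 lands with bottom-row=7; cleared 0 line(s) (total 0); column heights now [7 9 10 3], max=10

Answer: 0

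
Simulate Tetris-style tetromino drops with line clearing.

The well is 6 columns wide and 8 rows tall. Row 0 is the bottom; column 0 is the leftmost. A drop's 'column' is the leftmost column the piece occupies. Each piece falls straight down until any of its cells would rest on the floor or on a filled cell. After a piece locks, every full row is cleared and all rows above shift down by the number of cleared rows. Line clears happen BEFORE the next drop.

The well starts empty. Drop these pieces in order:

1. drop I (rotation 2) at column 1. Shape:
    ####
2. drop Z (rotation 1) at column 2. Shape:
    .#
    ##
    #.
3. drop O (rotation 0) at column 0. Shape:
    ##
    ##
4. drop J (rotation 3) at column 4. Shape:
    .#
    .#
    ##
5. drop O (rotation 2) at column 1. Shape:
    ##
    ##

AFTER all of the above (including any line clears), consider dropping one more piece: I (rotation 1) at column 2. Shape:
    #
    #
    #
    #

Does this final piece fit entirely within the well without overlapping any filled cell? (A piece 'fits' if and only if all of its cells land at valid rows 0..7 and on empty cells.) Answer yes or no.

Answer: no

Derivation:
Drop 1: I rot2 at col 1 lands with bottom-row=0; cleared 0 line(s) (total 0); column heights now [0 1 1 1 1 0], max=1
Drop 2: Z rot1 at col 2 lands with bottom-row=1; cleared 0 line(s) (total 0); column heights now [0 1 3 4 1 0], max=4
Drop 3: O rot0 at col 0 lands with bottom-row=1; cleared 0 line(s) (total 0); column heights now [3 3 3 4 1 0], max=4
Drop 4: J rot3 at col 4 lands with bottom-row=1; cleared 0 line(s) (total 0); column heights now [3 3 3 4 2 4], max=4
Drop 5: O rot2 at col 1 lands with bottom-row=3; cleared 0 line(s) (total 0); column heights now [3 5 5 4 2 4], max=5
Test piece I rot1 at col 2 (width 1): heights before test = [3 5 5 4 2 4]; fits = False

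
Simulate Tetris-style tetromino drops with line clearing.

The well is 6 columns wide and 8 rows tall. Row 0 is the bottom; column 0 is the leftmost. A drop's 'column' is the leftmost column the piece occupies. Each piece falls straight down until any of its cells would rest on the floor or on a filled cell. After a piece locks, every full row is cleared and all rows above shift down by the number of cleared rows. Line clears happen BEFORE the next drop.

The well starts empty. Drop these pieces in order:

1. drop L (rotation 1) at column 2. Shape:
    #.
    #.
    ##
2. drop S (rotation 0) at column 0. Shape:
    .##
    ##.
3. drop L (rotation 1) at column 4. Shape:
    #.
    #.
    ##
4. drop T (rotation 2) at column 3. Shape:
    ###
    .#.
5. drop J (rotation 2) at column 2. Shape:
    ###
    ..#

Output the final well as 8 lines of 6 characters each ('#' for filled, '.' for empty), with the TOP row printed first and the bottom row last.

Answer: ......
..###.
....#.
...###
.##.#.
###.#.
..#.#.
..####

Derivation:
Drop 1: L rot1 at col 2 lands with bottom-row=0; cleared 0 line(s) (total 0); column heights now [0 0 3 1 0 0], max=3
Drop 2: S rot0 at col 0 lands with bottom-row=2; cleared 0 line(s) (total 0); column heights now [3 4 4 1 0 0], max=4
Drop 3: L rot1 at col 4 lands with bottom-row=0; cleared 0 line(s) (total 0); column heights now [3 4 4 1 3 1], max=4
Drop 4: T rot2 at col 3 lands with bottom-row=3; cleared 0 line(s) (total 0); column heights now [3 4 4 5 5 5], max=5
Drop 5: J rot2 at col 2 lands with bottom-row=5; cleared 0 line(s) (total 0); column heights now [3 4 7 7 7 5], max=7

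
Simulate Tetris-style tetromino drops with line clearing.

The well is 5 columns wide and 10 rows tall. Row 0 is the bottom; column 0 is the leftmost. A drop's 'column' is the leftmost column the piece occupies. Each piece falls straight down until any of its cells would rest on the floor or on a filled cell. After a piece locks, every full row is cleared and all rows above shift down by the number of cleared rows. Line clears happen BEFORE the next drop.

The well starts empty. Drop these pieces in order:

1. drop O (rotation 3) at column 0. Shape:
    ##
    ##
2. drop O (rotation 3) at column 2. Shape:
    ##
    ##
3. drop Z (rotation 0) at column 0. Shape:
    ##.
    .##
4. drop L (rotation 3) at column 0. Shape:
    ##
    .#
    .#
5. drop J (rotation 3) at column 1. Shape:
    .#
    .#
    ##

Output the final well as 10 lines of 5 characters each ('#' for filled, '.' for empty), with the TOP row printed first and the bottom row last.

Answer: ..#..
..#..
.##..
##...
.#...
.#...
##...
.##..
####.
####.

Derivation:
Drop 1: O rot3 at col 0 lands with bottom-row=0; cleared 0 line(s) (total 0); column heights now [2 2 0 0 0], max=2
Drop 2: O rot3 at col 2 lands with bottom-row=0; cleared 0 line(s) (total 0); column heights now [2 2 2 2 0], max=2
Drop 3: Z rot0 at col 0 lands with bottom-row=2; cleared 0 line(s) (total 0); column heights now [4 4 3 2 0], max=4
Drop 4: L rot3 at col 0 lands with bottom-row=4; cleared 0 line(s) (total 0); column heights now [7 7 3 2 0], max=7
Drop 5: J rot3 at col 1 lands with bottom-row=7; cleared 0 line(s) (total 0); column heights now [7 8 10 2 0], max=10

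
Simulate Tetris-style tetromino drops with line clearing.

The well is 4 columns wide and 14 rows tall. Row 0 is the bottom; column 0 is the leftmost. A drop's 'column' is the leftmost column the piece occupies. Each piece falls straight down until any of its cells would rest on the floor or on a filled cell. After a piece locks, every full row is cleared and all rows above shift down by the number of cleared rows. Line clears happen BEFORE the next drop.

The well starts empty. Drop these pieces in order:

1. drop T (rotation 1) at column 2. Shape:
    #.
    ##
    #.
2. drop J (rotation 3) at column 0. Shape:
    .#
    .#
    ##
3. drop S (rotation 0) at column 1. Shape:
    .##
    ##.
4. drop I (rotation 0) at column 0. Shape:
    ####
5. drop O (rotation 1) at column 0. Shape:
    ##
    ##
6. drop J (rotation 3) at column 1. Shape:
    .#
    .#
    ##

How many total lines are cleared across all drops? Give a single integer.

Drop 1: T rot1 at col 2 lands with bottom-row=0; cleared 0 line(s) (total 0); column heights now [0 0 3 2], max=3
Drop 2: J rot3 at col 0 lands with bottom-row=0; cleared 0 line(s) (total 0); column heights now [1 3 3 2], max=3
Drop 3: S rot0 at col 1 lands with bottom-row=3; cleared 0 line(s) (total 0); column heights now [1 4 5 5], max=5
Drop 4: I rot0 at col 0 lands with bottom-row=5; cleared 1 line(s) (total 1); column heights now [1 4 5 5], max=5
Drop 5: O rot1 at col 0 lands with bottom-row=4; cleared 1 line(s) (total 2); column heights now [5 5 4 2], max=5
Drop 6: J rot3 at col 1 lands with bottom-row=5; cleared 0 line(s) (total 2); column heights now [5 6 8 2], max=8

Answer: 2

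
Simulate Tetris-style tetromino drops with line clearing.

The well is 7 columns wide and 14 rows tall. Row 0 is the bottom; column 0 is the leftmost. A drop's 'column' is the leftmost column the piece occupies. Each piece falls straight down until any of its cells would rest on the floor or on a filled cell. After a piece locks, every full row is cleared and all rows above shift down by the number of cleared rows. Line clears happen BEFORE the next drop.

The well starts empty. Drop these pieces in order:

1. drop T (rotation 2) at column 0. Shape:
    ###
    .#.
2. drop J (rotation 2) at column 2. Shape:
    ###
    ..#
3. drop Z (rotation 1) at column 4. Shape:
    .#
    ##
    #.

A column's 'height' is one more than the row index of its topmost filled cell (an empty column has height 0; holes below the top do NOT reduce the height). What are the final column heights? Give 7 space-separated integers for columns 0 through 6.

Answer: 2 2 3 3 5 6 0

Derivation:
Drop 1: T rot2 at col 0 lands with bottom-row=0; cleared 0 line(s) (total 0); column heights now [2 2 2 0 0 0 0], max=2
Drop 2: J rot2 at col 2 lands with bottom-row=1; cleared 0 line(s) (total 0); column heights now [2 2 3 3 3 0 0], max=3
Drop 3: Z rot1 at col 4 lands with bottom-row=3; cleared 0 line(s) (total 0); column heights now [2 2 3 3 5 6 0], max=6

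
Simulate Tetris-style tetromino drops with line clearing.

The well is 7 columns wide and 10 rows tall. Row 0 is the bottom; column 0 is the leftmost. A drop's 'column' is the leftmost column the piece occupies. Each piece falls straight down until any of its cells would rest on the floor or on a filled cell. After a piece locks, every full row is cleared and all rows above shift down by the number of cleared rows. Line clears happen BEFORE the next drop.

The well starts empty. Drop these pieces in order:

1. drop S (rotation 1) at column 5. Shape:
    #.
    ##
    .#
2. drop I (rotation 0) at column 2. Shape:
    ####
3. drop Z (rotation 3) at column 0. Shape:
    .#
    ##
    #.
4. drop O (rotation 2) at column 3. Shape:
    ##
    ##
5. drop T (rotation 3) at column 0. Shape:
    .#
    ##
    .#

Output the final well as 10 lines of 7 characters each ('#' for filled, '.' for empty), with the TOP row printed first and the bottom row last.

Answer: .......
.......
.......
.......
.#.##..
##.##..
.#####.
.#...#.
##...##
#.....#

Derivation:
Drop 1: S rot1 at col 5 lands with bottom-row=0; cleared 0 line(s) (total 0); column heights now [0 0 0 0 0 3 2], max=3
Drop 2: I rot0 at col 2 lands with bottom-row=3; cleared 0 line(s) (total 0); column heights now [0 0 4 4 4 4 2], max=4
Drop 3: Z rot3 at col 0 lands with bottom-row=0; cleared 0 line(s) (total 0); column heights now [2 3 4 4 4 4 2], max=4
Drop 4: O rot2 at col 3 lands with bottom-row=4; cleared 0 line(s) (total 0); column heights now [2 3 4 6 6 4 2], max=6
Drop 5: T rot3 at col 0 lands with bottom-row=3; cleared 0 line(s) (total 0); column heights now [5 6 4 6 6 4 2], max=6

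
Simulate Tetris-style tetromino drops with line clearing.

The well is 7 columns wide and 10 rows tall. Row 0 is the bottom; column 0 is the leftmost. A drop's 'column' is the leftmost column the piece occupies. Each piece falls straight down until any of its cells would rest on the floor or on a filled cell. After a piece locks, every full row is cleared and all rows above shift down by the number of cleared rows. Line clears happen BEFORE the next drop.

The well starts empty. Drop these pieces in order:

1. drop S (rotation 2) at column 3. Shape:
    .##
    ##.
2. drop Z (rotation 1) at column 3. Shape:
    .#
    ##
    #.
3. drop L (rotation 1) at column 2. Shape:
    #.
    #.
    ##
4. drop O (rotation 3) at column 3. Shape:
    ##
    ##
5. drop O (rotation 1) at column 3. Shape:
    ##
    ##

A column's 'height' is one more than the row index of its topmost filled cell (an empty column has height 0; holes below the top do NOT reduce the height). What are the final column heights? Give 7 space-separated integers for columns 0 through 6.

Answer: 0 0 6 8 8 2 0

Derivation:
Drop 1: S rot2 at col 3 lands with bottom-row=0; cleared 0 line(s) (total 0); column heights now [0 0 0 1 2 2 0], max=2
Drop 2: Z rot1 at col 3 lands with bottom-row=1; cleared 0 line(s) (total 0); column heights now [0 0 0 3 4 2 0], max=4
Drop 3: L rot1 at col 2 lands with bottom-row=3; cleared 0 line(s) (total 0); column heights now [0 0 6 4 4 2 0], max=6
Drop 4: O rot3 at col 3 lands with bottom-row=4; cleared 0 line(s) (total 0); column heights now [0 0 6 6 6 2 0], max=6
Drop 5: O rot1 at col 3 lands with bottom-row=6; cleared 0 line(s) (total 0); column heights now [0 0 6 8 8 2 0], max=8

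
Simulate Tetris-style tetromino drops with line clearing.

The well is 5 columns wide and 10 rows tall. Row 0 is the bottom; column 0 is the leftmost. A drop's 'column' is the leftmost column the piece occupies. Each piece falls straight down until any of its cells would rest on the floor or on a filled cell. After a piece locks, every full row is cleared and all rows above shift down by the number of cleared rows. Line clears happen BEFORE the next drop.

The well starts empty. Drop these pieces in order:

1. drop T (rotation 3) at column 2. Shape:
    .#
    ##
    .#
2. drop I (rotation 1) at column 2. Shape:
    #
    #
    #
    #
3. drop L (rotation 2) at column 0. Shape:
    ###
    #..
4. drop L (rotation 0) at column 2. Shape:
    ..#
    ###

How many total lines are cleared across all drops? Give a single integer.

Drop 1: T rot3 at col 2 lands with bottom-row=0; cleared 0 line(s) (total 0); column heights now [0 0 2 3 0], max=3
Drop 2: I rot1 at col 2 lands with bottom-row=2; cleared 0 line(s) (total 0); column heights now [0 0 6 3 0], max=6
Drop 3: L rot2 at col 0 lands with bottom-row=5; cleared 0 line(s) (total 0); column heights now [7 7 7 3 0], max=7
Drop 4: L rot0 at col 2 lands with bottom-row=7; cleared 0 line(s) (total 0); column heights now [7 7 8 8 9], max=9

Answer: 0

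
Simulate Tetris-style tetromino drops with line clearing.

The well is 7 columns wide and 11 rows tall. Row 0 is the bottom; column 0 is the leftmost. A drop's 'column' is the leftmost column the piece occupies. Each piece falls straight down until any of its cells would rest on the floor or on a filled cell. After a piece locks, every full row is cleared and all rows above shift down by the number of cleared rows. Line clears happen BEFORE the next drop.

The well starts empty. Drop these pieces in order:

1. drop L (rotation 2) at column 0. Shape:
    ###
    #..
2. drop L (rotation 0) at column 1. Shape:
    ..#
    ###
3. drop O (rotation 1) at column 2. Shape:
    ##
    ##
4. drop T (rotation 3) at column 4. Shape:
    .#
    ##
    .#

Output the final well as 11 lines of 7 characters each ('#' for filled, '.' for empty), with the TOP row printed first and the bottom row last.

Answer: .......
.......
.......
.......
.......
..##...
..##...
...#...
.###.#.
###.##.
#....#.

Derivation:
Drop 1: L rot2 at col 0 lands with bottom-row=0; cleared 0 line(s) (total 0); column heights now [2 2 2 0 0 0 0], max=2
Drop 2: L rot0 at col 1 lands with bottom-row=2; cleared 0 line(s) (total 0); column heights now [2 3 3 4 0 0 0], max=4
Drop 3: O rot1 at col 2 lands with bottom-row=4; cleared 0 line(s) (total 0); column heights now [2 3 6 6 0 0 0], max=6
Drop 4: T rot3 at col 4 lands with bottom-row=0; cleared 0 line(s) (total 0); column heights now [2 3 6 6 2 3 0], max=6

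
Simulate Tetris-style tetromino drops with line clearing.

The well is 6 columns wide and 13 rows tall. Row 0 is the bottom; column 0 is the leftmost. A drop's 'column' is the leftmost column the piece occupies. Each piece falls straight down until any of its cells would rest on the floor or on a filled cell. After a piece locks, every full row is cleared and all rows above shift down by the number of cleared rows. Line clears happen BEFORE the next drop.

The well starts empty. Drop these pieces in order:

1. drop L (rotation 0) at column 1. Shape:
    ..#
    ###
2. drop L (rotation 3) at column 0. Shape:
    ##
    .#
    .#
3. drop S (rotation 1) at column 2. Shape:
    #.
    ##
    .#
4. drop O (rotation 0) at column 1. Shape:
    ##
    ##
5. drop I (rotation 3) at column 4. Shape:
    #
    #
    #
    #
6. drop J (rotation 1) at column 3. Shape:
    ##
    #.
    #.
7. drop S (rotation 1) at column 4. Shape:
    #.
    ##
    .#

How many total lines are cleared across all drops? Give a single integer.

Drop 1: L rot0 at col 1 lands with bottom-row=0; cleared 0 line(s) (total 0); column heights now [0 1 1 2 0 0], max=2
Drop 2: L rot3 at col 0 lands with bottom-row=1; cleared 0 line(s) (total 0); column heights now [4 4 1 2 0 0], max=4
Drop 3: S rot1 at col 2 lands with bottom-row=2; cleared 0 line(s) (total 0); column heights now [4 4 5 4 0 0], max=5
Drop 4: O rot0 at col 1 lands with bottom-row=5; cleared 0 line(s) (total 0); column heights now [4 7 7 4 0 0], max=7
Drop 5: I rot3 at col 4 lands with bottom-row=0; cleared 0 line(s) (total 0); column heights now [4 7 7 4 4 0], max=7
Drop 6: J rot1 at col 3 lands with bottom-row=4; cleared 0 line(s) (total 0); column heights now [4 7 7 7 7 0], max=7
Drop 7: S rot1 at col 4 lands with bottom-row=6; cleared 0 line(s) (total 0); column heights now [4 7 7 7 9 8], max=9

Answer: 0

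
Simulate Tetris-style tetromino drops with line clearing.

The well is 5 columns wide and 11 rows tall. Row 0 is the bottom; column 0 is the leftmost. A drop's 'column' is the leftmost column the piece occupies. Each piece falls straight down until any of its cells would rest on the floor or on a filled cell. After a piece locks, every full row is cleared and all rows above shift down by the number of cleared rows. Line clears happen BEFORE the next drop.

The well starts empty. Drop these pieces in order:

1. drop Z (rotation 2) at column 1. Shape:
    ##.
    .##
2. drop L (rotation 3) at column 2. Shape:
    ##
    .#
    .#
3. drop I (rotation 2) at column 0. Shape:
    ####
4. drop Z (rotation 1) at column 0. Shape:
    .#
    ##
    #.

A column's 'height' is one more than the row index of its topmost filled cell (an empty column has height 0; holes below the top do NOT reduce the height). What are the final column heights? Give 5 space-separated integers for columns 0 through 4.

Drop 1: Z rot2 at col 1 lands with bottom-row=0; cleared 0 line(s) (total 0); column heights now [0 2 2 1 0], max=2
Drop 2: L rot3 at col 2 lands with bottom-row=1; cleared 0 line(s) (total 0); column heights now [0 2 4 4 0], max=4
Drop 3: I rot2 at col 0 lands with bottom-row=4; cleared 0 line(s) (total 0); column heights now [5 5 5 5 0], max=5
Drop 4: Z rot1 at col 0 lands with bottom-row=5; cleared 0 line(s) (total 0); column heights now [7 8 5 5 0], max=8

Answer: 7 8 5 5 0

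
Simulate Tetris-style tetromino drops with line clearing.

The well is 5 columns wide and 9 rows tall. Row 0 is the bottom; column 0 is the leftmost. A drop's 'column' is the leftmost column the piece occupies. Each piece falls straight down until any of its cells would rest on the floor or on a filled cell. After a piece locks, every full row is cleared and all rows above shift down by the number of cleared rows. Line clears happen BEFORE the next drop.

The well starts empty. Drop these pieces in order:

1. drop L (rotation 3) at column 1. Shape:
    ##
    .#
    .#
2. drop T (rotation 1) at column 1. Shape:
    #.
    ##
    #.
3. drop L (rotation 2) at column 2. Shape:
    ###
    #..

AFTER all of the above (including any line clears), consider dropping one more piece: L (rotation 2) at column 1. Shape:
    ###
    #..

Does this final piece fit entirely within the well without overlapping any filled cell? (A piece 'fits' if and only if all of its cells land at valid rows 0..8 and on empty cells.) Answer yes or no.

Answer: yes

Derivation:
Drop 1: L rot3 at col 1 lands with bottom-row=0; cleared 0 line(s) (total 0); column heights now [0 3 3 0 0], max=3
Drop 2: T rot1 at col 1 lands with bottom-row=3; cleared 0 line(s) (total 0); column heights now [0 6 5 0 0], max=6
Drop 3: L rot2 at col 2 lands with bottom-row=5; cleared 0 line(s) (total 0); column heights now [0 6 7 7 7], max=7
Test piece L rot2 at col 1 (width 3): heights before test = [0 6 7 7 7]; fits = True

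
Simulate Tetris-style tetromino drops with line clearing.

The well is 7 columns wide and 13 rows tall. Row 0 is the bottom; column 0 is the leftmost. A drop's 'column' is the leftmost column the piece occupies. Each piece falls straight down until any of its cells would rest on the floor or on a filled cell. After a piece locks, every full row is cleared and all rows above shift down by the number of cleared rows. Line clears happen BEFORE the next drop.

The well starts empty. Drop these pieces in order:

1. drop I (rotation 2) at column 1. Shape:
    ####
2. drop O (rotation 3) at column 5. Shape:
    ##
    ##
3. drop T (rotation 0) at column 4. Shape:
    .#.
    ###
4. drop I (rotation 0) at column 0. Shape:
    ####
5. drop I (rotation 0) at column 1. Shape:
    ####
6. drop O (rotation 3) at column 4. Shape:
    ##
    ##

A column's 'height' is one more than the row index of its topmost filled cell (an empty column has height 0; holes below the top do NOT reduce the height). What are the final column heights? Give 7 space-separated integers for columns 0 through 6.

Answer: 2 4 4 4 6 6 3

Derivation:
Drop 1: I rot2 at col 1 lands with bottom-row=0; cleared 0 line(s) (total 0); column heights now [0 1 1 1 1 0 0], max=1
Drop 2: O rot3 at col 5 lands with bottom-row=0; cleared 0 line(s) (total 0); column heights now [0 1 1 1 1 2 2], max=2
Drop 3: T rot0 at col 4 lands with bottom-row=2; cleared 0 line(s) (total 0); column heights now [0 1 1 1 3 4 3], max=4
Drop 4: I rot0 at col 0 lands with bottom-row=1; cleared 0 line(s) (total 0); column heights now [2 2 2 2 3 4 3], max=4
Drop 5: I rot0 at col 1 lands with bottom-row=3; cleared 0 line(s) (total 0); column heights now [2 4 4 4 4 4 3], max=4
Drop 6: O rot3 at col 4 lands with bottom-row=4; cleared 0 line(s) (total 0); column heights now [2 4 4 4 6 6 3], max=6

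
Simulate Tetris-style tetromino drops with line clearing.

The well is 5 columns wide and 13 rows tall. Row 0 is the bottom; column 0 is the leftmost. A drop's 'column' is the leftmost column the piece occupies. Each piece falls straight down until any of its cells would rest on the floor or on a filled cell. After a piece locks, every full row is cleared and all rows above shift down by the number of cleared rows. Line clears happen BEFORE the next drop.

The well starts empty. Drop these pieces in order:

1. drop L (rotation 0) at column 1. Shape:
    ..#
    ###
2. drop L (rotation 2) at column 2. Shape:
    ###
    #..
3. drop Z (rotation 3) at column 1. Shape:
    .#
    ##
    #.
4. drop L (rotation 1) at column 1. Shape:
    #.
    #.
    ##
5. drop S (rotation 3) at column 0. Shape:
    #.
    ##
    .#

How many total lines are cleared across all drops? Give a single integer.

Answer: 0

Derivation:
Drop 1: L rot0 at col 1 lands with bottom-row=0; cleared 0 line(s) (total 0); column heights now [0 1 1 2 0], max=2
Drop 2: L rot2 at col 2 lands with bottom-row=1; cleared 0 line(s) (total 0); column heights now [0 1 3 3 3], max=3
Drop 3: Z rot3 at col 1 lands with bottom-row=2; cleared 0 line(s) (total 0); column heights now [0 4 5 3 3], max=5
Drop 4: L rot1 at col 1 lands with bottom-row=5; cleared 0 line(s) (total 0); column heights now [0 8 6 3 3], max=8
Drop 5: S rot3 at col 0 lands with bottom-row=8; cleared 0 line(s) (total 0); column heights now [11 10 6 3 3], max=11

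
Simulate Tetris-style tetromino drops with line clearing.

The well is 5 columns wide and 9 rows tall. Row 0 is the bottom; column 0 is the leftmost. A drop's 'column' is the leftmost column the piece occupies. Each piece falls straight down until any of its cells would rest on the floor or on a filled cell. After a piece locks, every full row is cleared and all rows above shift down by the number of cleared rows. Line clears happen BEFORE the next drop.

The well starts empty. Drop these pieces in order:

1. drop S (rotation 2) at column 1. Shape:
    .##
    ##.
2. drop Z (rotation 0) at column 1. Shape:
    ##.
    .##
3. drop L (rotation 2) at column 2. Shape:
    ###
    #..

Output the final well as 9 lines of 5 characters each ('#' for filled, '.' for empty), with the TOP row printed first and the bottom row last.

Drop 1: S rot2 at col 1 lands with bottom-row=0; cleared 0 line(s) (total 0); column heights now [0 1 2 2 0], max=2
Drop 2: Z rot0 at col 1 lands with bottom-row=2; cleared 0 line(s) (total 0); column heights now [0 4 4 3 0], max=4
Drop 3: L rot2 at col 2 lands with bottom-row=4; cleared 0 line(s) (total 0); column heights now [0 4 6 6 6], max=6

Answer: .....
.....
.....
..###
..#..
.##..
..##.
..##.
.##..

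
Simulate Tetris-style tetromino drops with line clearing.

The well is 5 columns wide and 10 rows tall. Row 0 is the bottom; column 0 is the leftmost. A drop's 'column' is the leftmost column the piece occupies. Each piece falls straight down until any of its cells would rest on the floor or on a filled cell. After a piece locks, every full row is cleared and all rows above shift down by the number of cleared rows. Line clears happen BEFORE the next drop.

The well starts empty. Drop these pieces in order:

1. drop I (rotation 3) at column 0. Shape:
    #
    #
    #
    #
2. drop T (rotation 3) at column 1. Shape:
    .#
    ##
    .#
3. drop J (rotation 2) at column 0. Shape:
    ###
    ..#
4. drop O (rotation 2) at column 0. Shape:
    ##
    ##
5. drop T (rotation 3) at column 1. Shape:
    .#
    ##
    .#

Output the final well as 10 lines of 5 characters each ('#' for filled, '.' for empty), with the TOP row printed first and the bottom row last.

Drop 1: I rot3 at col 0 lands with bottom-row=0; cleared 0 line(s) (total 0); column heights now [4 0 0 0 0], max=4
Drop 2: T rot3 at col 1 lands with bottom-row=0; cleared 0 line(s) (total 0); column heights now [4 2 3 0 0], max=4
Drop 3: J rot2 at col 0 lands with bottom-row=3; cleared 0 line(s) (total 0); column heights now [5 5 5 0 0], max=5
Drop 4: O rot2 at col 0 lands with bottom-row=5; cleared 0 line(s) (total 0); column heights now [7 7 5 0 0], max=7
Drop 5: T rot3 at col 1 lands with bottom-row=6; cleared 0 line(s) (total 0); column heights now [7 8 9 0 0], max=9

Answer: .....
..#..
.##..
###..
##...
###..
#.#..
#.#..
###..
#.#..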